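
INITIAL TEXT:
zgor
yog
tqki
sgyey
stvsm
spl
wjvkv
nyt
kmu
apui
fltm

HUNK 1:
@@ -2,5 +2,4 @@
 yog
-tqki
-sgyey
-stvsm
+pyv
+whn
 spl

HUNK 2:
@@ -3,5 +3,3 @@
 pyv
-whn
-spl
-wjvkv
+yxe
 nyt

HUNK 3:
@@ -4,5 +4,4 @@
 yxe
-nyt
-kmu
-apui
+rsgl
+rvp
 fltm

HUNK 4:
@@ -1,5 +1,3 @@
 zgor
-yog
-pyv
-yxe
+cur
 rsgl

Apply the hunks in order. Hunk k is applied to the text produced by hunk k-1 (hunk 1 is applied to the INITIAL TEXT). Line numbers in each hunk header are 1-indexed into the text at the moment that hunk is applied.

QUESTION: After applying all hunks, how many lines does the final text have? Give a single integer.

Answer: 5

Derivation:
Hunk 1: at line 2 remove [tqki,sgyey,stvsm] add [pyv,whn] -> 10 lines: zgor yog pyv whn spl wjvkv nyt kmu apui fltm
Hunk 2: at line 3 remove [whn,spl,wjvkv] add [yxe] -> 8 lines: zgor yog pyv yxe nyt kmu apui fltm
Hunk 3: at line 4 remove [nyt,kmu,apui] add [rsgl,rvp] -> 7 lines: zgor yog pyv yxe rsgl rvp fltm
Hunk 4: at line 1 remove [yog,pyv,yxe] add [cur] -> 5 lines: zgor cur rsgl rvp fltm
Final line count: 5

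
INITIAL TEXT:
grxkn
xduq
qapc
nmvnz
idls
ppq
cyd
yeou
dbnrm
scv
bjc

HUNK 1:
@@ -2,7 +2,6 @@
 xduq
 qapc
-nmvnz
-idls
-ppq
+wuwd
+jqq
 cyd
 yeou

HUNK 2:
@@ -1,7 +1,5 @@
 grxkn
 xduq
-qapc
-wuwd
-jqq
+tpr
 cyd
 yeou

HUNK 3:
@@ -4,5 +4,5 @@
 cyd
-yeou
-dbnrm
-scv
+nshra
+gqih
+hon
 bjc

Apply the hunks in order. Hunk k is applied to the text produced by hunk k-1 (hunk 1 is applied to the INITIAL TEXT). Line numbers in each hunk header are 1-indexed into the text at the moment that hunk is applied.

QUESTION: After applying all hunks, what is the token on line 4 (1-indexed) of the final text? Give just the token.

Hunk 1: at line 2 remove [nmvnz,idls,ppq] add [wuwd,jqq] -> 10 lines: grxkn xduq qapc wuwd jqq cyd yeou dbnrm scv bjc
Hunk 2: at line 1 remove [qapc,wuwd,jqq] add [tpr] -> 8 lines: grxkn xduq tpr cyd yeou dbnrm scv bjc
Hunk 3: at line 4 remove [yeou,dbnrm,scv] add [nshra,gqih,hon] -> 8 lines: grxkn xduq tpr cyd nshra gqih hon bjc
Final line 4: cyd

Answer: cyd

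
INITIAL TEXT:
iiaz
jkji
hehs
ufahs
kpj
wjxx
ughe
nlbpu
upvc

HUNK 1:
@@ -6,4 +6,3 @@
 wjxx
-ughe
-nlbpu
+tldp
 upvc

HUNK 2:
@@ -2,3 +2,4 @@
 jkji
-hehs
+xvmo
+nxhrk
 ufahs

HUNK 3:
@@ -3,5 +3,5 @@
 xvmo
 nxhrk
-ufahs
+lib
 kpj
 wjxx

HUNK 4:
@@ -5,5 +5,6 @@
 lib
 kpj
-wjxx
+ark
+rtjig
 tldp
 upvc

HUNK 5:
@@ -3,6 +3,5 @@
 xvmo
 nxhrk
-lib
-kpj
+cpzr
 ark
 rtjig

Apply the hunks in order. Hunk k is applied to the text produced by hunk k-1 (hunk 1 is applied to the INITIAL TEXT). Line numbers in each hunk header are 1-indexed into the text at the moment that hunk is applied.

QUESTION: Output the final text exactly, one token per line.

Answer: iiaz
jkji
xvmo
nxhrk
cpzr
ark
rtjig
tldp
upvc

Derivation:
Hunk 1: at line 6 remove [ughe,nlbpu] add [tldp] -> 8 lines: iiaz jkji hehs ufahs kpj wjxx tldp upvc
Hunk 2: at line 2 remove [hehs] add [xvmo,nxhrk] -> 9 lines: iiaz jkji xvmo nxhrk ufahs kpj wjxx tldp upvc
Hunk 3: at line 3 remove [ufahs] add [lib] -> 9 lines: iiaz jkji xvmo nxhrk lib kpj wjxx tldp upvc
Hunk 4: at line 5 remove [wjxx] add [ark,rtjig] -> 10 lines: iiaz jkji xvmo nxhrk lib kpj ark rtjig tldp upvc
Hunk 5: at line 3 remove [lib,kpj] add [cpzr] -> 9 lines: iiaz jkji xvmo nxhrk cpzr ark rtjig tldp upvc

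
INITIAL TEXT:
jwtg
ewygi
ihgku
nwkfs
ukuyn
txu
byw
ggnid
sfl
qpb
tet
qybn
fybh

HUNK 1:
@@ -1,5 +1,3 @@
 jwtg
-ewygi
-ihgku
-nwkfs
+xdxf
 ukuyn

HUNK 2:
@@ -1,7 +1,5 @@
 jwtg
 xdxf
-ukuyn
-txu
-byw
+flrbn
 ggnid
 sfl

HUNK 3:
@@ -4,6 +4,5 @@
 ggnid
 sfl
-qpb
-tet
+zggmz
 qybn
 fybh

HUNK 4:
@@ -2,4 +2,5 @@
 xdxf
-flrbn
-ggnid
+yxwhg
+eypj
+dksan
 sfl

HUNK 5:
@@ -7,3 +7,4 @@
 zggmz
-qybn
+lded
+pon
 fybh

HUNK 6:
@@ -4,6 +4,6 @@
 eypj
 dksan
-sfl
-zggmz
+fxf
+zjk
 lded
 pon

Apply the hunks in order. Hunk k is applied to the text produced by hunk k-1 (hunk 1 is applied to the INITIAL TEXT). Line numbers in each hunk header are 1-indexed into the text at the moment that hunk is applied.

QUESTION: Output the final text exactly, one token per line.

Answer: jwtg
xdxf
yxwhg
eypj
dksan
fxf
zjk
lded
pon
fybh

Derivation:
Hunk 1: at line 1 remove [ewygi,ihgku,nwkfs] add [xdxf] -> 11 lines: jwtg xdxf ukuyn txu byw ggnid sfl qpb tet qybn fybh
Hunk 2: at line 1 remove [ukuyn,txu,byw] add [flrbn] -> 9 lines: jwtg xdxf flrbn ggnid sfl qpb tet qybn fybh
Hunk 3: at line 4 remove [qpb,tet] add [zggmz] -> 8 lines: jwtg xdxf flrbn ggnid sfl zggmz qybn fybh
Hunk 4: at line 2 remove [flrbn,ggnid] add [yxwhg,eypj,dksan] -> 9 lines: jwtg xdxf yxwhg eypj dksan sfl zggmz qybn fybh
Hunk 5: at line 7 remove [qybn] add [lded,pon] -> 10 lines: jwtg xdxf yxwhg eypj dksan sfl zggmz lded pon fybh
Hunk 6: at line 4 remove [sfl,zggmz] add [fxf,zjk] -> 10 lines: jwtg xdxf yxwhg eypj dksan fxf zjk lded pon fybh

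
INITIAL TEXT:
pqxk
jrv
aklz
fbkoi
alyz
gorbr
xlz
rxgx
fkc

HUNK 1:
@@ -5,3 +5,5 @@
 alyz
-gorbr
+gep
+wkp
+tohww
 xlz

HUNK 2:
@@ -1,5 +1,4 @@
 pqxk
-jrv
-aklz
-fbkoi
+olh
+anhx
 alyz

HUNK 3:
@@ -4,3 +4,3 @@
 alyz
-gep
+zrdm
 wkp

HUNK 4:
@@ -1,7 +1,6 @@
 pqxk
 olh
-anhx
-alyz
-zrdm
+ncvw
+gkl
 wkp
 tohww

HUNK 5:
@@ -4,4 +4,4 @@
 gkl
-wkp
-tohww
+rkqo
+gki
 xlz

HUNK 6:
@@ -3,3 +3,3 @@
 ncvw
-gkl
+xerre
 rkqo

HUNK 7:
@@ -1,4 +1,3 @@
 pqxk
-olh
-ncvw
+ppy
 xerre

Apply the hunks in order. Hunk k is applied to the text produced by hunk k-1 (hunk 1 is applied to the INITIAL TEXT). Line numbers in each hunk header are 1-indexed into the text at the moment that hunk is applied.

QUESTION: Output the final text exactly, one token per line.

Hunk 1: at line 5 remove [gorbr] add [gep,wkp,tohww] -> 11 lines: pqxk jrv aklz fbkoi alyz gep wkp tohww xlz rxgx fkc
Hunk 2: at line 1 remove [jrv,aklz,fbkoi] add [olh,anhx] -> 10 lines: pqxk olh anhx alyz gep wkp tohww xlz rxgx fkc
Hunk 3: at line 4 remove [gep] add [zrdm] -> 10 lines: pqxk olh anhx alyz zrdm wkp tohww xlz rxgx fkc
Hunk 4: at line 1 remove [anhx,alyz,zrdm] add [ncvw,gkl] -> 9 lines: pqxk olh ncvw gkl wkp tohww xlz rxgx fkc
Hunk 5: at line 4 remove [wkp,tohww] add [rkqo,gki] -> 9 lines: pqxk olh ncvw gkl rkqo gki xlz rxgx fkc
Hunk 6: at line 3 remove [gkl] add [xerre] -> 9 lines: pqxk olh ncvw xerre rkqo gki xlz rxgx fkc
Hunk 7: at line 1 remove [olh,ncvw] add [ppy] -> 8 lines: pqxk ppy xerre rkqo gki xlz rxgx fkc

Answer: pqxk
ppy
xerre
rkqo
gki
xlz
rxgx
fkc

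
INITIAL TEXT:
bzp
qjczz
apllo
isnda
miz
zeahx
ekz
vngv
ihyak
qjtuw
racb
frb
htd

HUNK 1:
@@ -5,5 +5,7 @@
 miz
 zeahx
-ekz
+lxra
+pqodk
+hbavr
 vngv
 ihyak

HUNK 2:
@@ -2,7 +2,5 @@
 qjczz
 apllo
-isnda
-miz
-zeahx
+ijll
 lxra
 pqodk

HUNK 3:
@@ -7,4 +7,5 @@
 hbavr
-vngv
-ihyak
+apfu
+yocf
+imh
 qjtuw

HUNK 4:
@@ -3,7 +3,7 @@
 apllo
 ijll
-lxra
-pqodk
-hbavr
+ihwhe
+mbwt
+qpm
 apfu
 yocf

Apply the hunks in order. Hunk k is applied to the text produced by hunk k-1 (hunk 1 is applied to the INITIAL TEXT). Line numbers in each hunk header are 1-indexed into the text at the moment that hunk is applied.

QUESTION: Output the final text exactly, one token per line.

Answer: bzp
qjczz
apllo
ijll
ihwhe
mbwt
qpm
apfu
yocf
imh
qjtuw
racb
frb
htd

Derivation:
Hunk 1: at line 5 remove [ekz] add [lxra,pqodk,hbavr] -> 15 lines: bzp qjczz apllo isnda miz zeahx lxra pqodk hbavr vngv ihyak qjtuw racb frb htd
Hunk 2: at line 2 remove [isnda,miz,zeahx] add [ijll] -> 13 lines: bzp qjczz apllo ijll lxra pqodk hbavr vngv ihyak qjtuw racb frb htd
Hunk 3: at line 7 remove [vngv,ihyak] add [apfu,yocf,imh] -> 14 lines: bzp qjczz apllo ijll lxra pqodk hbavr apfu yocf imh qjtuw racb frb htd
Hunk 4: at line 3 remove [lxra,pqodk,hbavr] add [ihwhe,mbwt,qpm] -> 14 lines: bzp qjczz apllo ijll ihwhe mbwt qpm apfu yocf imh qjtuw racb frb htd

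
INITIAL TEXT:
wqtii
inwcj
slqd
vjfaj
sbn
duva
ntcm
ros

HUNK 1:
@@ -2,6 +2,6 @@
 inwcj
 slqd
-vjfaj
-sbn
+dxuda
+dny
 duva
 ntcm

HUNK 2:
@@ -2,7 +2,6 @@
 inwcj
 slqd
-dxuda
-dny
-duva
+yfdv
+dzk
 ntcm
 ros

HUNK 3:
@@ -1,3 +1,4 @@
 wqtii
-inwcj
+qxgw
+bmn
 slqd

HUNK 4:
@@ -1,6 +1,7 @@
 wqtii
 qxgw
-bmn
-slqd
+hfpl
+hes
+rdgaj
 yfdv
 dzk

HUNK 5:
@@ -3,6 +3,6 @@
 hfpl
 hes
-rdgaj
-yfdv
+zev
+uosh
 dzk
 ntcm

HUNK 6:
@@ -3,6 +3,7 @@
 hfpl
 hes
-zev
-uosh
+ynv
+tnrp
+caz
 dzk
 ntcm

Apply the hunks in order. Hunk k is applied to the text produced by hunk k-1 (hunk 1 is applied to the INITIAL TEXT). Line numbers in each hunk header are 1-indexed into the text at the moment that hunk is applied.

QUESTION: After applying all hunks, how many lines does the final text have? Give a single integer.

Answer: 10

Derivation:
Hunk 1: at line 2 remove [vjfaj,sbn] add [dxuda,dny] -> 8 lines: wqtii inwcj slqd dxuda dny duva ntcm ros
Hunk 2: at line 2 remove [dxuda,dny,duva] add [yfdv,dzk] -> 7 lines: wqtii inwcj slqd yfdv dzk ntcm ros
Hunk 3: at line 1 remove [inwcj] add [qxgw,bmn] -> 8 lines: wqtii qxgw bmn slqd yfdv dzk ntcm ros
Hunk 4: at line 1 remove [bmn,slqd] add [hfpl,hes,rdgaj] -> 9 lines: wqtii qxgw hfpl hes rdgaj yfdv dzk ntcm ros
Hunk 5: at line 3 remove [rdgaj,yfdv] add [zev,uosh] -> 9 lines: wqtii qxgw hfpl hes zev uosh dzk ntcm ros
Hunk 6: at line 3 remove [zev,uosh] add [ynv,tnrp,caz] -> 10 lines: wqtii qxgw hfpl hes ynv tnrp caz dzk ntcm ros
Final line count: 10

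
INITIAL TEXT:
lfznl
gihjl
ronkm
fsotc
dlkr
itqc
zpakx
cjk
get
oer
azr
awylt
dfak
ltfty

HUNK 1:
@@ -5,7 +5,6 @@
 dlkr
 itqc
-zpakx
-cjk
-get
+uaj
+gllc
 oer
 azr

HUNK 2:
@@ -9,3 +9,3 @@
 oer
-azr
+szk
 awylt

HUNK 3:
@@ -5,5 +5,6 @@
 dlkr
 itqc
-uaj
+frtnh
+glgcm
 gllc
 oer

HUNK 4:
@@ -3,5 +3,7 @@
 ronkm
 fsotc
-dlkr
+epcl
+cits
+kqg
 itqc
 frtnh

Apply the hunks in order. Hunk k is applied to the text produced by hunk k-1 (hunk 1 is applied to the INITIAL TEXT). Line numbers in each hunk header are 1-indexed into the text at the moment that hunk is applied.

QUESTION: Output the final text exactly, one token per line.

Answer: lfznl
gihjl
ronkm
fsotc
epcl
cits
kqg
itqc
frtnh
glgcm
gllc
oer
szk
awylt
dfak
ltfty

Derivation:
Hunk 1: at line 5 remove [zpakx,cjk,get] add [uaj,gllc] -> 13 lines: lfznl gihjl ronkm fsotc dlkr itqc uaj gllc oer azr awylt dfak ltfty
Hunk 2: at line 9 remove [azr] add [szk] -> 13 lines: lfznl gihjl ronkm fsotc dlkr itqc uaj gllc oer szk awylt dfak ltfty
Hunk 3: at line 5 remove [uaj] add [frtnh,glgcm] -> 14 lines: lfznl gihjl ronkm fsotc dlkr itqc frtnh glgcm gllc oer szk awylt dfak ltfty
Hunk 4: at line 3 remove [dlkr] add [epcl,cits,kqg] -> 16 lines: lfznl gihjl ronkm fsotc epcl cits kqg itqc frtnh glgcm gllc oer szk awylt dfak ltfty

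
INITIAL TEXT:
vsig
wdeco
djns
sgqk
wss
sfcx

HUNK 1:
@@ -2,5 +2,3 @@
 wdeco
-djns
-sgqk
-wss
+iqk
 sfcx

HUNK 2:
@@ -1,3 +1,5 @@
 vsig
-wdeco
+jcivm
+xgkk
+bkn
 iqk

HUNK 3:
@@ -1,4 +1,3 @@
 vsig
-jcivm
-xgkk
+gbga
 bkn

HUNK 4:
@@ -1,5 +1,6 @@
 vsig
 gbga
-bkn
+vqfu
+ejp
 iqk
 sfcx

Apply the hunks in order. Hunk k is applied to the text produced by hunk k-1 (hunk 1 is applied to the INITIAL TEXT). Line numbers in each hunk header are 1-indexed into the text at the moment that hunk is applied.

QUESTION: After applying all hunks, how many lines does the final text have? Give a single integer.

Hunk 1: at line 2 remove [djns,sgqk,wss] add [iqk] -> 4 lines: vsig wdeco iqk sfcx
Hunk 2: at line 1 remove [wdeco] add [jcivm,xgkk,bkn] -> 6 lines: vsig jcivm xgkk bkn iqk sfcx
Hunk 3: at line 1 remove [jcivm,xgkk] add [gbga] -> 5 lines: vsig gbga bkn iqk sfcx
Hunk 4: at line 1 remove [bkn] add [vqfu,ejp] -> 6 lines: vsig gbga vqfu ejp iqk sfcx
Final line count: 6

Answer: 6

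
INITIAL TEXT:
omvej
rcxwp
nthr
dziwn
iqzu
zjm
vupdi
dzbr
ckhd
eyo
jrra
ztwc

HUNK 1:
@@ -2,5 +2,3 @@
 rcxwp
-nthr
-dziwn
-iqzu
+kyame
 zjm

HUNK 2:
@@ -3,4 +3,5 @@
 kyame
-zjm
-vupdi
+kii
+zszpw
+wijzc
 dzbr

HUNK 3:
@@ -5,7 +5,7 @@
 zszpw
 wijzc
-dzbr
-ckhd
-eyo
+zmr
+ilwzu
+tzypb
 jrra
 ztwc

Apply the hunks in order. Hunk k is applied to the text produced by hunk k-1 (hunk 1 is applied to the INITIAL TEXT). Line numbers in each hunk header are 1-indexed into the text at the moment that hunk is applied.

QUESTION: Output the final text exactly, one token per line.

Answer: omvej
rcxwp
kyame
kii
zszpw
wijzc
zmr
ilwzu
tzypb
jrra
ztwc

Derivation:
Hunk 1: at line 2 remove [nthr,dziwn,iqzu] add [kyame] -> 10 lines: omvej rcxwp kyame zjm vupdi dzbr ckhd eyo jrra ztwc
Hunk 2: at line 3 remove [zjm,vupdi] add [kii,zszpw,wijzc] -> 11 lines: omvej rcxwp kyame kii zszpw wijzc dzbr ckhd eyo jrra ztwc
Hunk 3: at line 5 remove [dzbr,ckhd,eyo] add [zmr,ilwzu,tzypb] -> 11 lines: omvej rcxwp kyame kii zszpw wijzc zmr ilwzu tzypb jrra ztwc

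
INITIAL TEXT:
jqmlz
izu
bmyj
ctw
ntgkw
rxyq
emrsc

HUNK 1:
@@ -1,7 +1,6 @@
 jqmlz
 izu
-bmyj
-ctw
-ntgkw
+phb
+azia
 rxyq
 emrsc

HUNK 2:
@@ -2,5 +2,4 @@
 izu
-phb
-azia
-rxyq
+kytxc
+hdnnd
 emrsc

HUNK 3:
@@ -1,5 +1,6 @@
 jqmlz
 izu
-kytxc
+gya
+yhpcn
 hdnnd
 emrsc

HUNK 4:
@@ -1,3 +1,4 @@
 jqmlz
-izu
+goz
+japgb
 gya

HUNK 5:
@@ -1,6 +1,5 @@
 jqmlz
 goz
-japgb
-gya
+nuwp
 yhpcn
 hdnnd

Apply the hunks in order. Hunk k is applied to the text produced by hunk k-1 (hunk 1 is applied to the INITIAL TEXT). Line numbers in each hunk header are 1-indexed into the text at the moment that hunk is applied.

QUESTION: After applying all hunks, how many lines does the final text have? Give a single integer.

Hunk 1: at line 1 remove [bmyj,ctw,ntgkw] add [phb,azia] -> 6 lines: jqmlz izu phb azia rxyq emrsc
Hunk 2: at line 2 remove [phb,azia,rxyq] add [kytxc,hdnnd] -> 5 lines: jqmlz izu kytxc hdnnd emrsc
Hunk 3: at line 1 remove [kytxc] add [gya,yhpcn] -> 6 lines: jqmlz izu gya yhpcn hdnnd emrsc
Hunk 4: at line 1 remove [izu] add [goz,japgb] -> 7 lines: jqmlz goz japgb gya yhpcn hdnnd emrsc
Hunk 5: at line 1 remove [japgb,gya] add [nuwp] -> 6 lines: jqmlz goz nuwp yhpcn hdnnd emrsc
Final line count: 6

Answer: 6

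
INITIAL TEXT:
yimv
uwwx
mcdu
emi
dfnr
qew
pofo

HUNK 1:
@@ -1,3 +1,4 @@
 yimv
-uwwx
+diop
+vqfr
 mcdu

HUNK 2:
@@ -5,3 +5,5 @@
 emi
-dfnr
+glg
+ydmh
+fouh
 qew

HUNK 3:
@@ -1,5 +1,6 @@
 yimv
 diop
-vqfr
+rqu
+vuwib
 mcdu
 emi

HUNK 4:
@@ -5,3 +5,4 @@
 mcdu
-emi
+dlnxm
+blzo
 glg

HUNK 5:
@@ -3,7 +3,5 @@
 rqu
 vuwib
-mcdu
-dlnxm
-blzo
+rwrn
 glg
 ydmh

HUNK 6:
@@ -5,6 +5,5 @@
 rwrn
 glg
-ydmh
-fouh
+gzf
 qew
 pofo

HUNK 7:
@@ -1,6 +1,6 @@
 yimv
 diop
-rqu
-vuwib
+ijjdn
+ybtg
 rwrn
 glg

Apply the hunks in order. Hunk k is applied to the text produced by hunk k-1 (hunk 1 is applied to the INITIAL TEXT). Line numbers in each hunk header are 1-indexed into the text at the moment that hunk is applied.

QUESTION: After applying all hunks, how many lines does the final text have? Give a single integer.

Answer: 9

Derivation:
Hunk 1: at line 1 remove [uwwx] add [diop,vqfr] -> 8 lines: yimv diop vqfr mcdu emi dfnr qew pofo
Hunk 2: at line 5 remove [dfnr] add [glg,ydmh,fouh] -> 10 lines: yimv diop vqfr mcdu emi glg ydmh fouh qew pofo
Hunk 3: at line 1 remove [vqfr] add [rqu,vuwib] -> 11 lines: yimv diop rqu vuwib mcdu emi glg ydmh fouh qew pofo
Hunk 4: at line 5 remove [emi] add [dlnxm,blzo] -> 12 lines: yimv diop rqu vuwib mcdu dlnxm blzo glg ydmh fouh qew pofo
Hunk 5: at line 3 remove [mcdu,dlnxm,blzo] add [rwrn] -> 10 lines: yimv diop rqu vuwib rwrn glg ydmh fouh qew pofo
Hunk 6: at line 5 remove [ydmh,fouh] add [gzf] -> 9 lines: yimv diop rqu vuwib rwrn glg gzf qew pofo
Hunk 7: at line 1 remove [rqu,vuwib] add [ijjdn,ybtg] -> 9 lines: yimv diop ijjdn ybtg rwrn glg gzf qew pofo
Final line count: 9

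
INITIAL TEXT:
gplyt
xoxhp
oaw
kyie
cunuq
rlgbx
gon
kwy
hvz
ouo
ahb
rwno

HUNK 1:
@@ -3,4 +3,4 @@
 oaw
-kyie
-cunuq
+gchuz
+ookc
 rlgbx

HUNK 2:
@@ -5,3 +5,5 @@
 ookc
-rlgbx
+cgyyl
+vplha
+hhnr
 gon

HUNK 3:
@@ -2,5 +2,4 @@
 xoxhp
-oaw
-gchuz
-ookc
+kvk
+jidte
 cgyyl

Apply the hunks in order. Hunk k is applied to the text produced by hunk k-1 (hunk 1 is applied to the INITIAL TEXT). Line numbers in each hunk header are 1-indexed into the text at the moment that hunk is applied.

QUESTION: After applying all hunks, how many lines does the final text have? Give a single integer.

Answer: 13

Derivation:
Hunk 1: at line 3 remove [kyie,cunuq] add [gchuz,ookc] -> 12 lines: gplyt xoxhp oaw gchuz ookc rlgbx gon kwy hvz ouo ahb rwno
Hunk 2: at line 5 remove [rlgbx] add [cgyyl,vplha,hhnr] -> 14 lines: gplyt xoxhp oaw gchuz ookc cgyyl vplha hhnr gon kwy hvz ouo ahb rwno
Hunk 3: at line 2 remove [oaw,gchuz,ookc] add [kvk,jidte] -> 13 lines: gplyt xoxhp kvk jidte cgyyl vplha hhnr gon kwy hvz ouo ahb rwno
Final line count: 13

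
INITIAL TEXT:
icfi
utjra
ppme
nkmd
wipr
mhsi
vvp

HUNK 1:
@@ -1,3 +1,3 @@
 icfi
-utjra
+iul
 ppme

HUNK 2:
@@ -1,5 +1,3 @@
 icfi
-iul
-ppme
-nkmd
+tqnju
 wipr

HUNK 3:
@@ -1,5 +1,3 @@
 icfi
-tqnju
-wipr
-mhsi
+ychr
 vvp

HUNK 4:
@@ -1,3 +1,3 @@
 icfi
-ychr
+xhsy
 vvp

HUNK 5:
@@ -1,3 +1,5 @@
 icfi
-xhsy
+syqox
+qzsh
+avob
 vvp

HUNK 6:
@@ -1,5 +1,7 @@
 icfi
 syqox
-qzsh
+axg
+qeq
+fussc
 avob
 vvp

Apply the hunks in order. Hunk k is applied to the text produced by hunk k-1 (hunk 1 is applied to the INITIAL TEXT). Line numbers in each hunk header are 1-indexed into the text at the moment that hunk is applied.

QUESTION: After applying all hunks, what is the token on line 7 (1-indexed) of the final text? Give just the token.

Hunk 1: at line 1 remove [utjra] add [iul] -> 7 lines: icfi iul ppme nkmd wipr mhsi vvp
Hunk 2: at line 1 remove [iul,ppme,nkmd] add [tqnju] -> 5 lines: icfi tqnju wipr mhsi vvp
Hunk 3: at line 1 remove [tqnju,wipr,mhsi] add [ychr] -> 3 lines: icfi ychr vvp
Hunk 4: at line 1 remove [ychr] add [xhsy] -> 3 lines: icfi xhsy vvp
Hunk 5: at line 1 remove [xhsy] add [syqox,qzsh,avob] -> 5 lines: icfi syqox qzsh avob vvp
Hunk 6: at line 1 remove [qzsh] add [axg,qeq,fussc] -> 7 lines: icfi syqox axg qeq fussc avob vvp
Final line 7: vvp

Answer: vvp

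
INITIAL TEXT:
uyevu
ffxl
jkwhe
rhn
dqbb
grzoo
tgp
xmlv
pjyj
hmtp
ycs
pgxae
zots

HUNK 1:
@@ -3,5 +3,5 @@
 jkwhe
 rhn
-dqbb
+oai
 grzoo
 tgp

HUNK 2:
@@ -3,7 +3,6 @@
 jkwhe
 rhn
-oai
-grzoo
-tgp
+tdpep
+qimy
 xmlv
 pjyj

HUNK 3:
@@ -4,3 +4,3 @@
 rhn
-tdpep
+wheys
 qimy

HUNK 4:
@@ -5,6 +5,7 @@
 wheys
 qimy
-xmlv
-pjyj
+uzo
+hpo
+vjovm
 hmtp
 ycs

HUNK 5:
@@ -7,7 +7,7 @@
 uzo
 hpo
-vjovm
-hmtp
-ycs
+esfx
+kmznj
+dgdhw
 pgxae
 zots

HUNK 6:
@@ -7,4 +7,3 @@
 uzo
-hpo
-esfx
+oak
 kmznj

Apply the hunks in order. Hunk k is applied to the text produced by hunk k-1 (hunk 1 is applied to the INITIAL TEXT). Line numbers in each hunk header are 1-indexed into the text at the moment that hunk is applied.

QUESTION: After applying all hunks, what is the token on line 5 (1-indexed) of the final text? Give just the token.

Answer: wheys

Derivation:
Hunk 1: at line 3 remove [dqbb] add [oai] -> 13 lines: uyevu ffxl jkwhe rhn oai grzoo tgp xmlv pjyj hmtp ycs pgxae zots
Hunk 2: at line 3 remove [oai,grzoo,tgp] add [tdpep,qimy] -> 12 lines: uyevu ffxl jkwhe rhn tdpep qimy xmlv pjyj hmtp ycs pgxae zots
Hunk 3: at line 4 remove [tdpep] add [wheys] -> 12 lines: uyevu ffxl jkwhe rhn wheys qimy xmlv pjyj hmtp ycs pgxae zots
Hunk 4: at line 5 remove [xmlv,pjyj] add [uzo,hpo,vjovm] -> 13 lines: uyevu ffxl jkwhe rhn wheys qimy uzo hpo vjovm hmtp ycs pgxae zots
Hunk 5: at line 7 remove [vjovm,hmtp,ycs] add [esfx,kmznj,dgdhw] -> 13 lines: uyevu ffxl jkwhe rhn wheys qimy uzo hpo esfx kmznj dgdhw pgxae zots
Hunk 6: at line 7 remove [hpo,esfx] add [oak] -> 12 lines: uyevu ffxl jkwhe rhn wheys qimy uzo oak kmznj dgdhw pgxae zots
Final line 5: wheys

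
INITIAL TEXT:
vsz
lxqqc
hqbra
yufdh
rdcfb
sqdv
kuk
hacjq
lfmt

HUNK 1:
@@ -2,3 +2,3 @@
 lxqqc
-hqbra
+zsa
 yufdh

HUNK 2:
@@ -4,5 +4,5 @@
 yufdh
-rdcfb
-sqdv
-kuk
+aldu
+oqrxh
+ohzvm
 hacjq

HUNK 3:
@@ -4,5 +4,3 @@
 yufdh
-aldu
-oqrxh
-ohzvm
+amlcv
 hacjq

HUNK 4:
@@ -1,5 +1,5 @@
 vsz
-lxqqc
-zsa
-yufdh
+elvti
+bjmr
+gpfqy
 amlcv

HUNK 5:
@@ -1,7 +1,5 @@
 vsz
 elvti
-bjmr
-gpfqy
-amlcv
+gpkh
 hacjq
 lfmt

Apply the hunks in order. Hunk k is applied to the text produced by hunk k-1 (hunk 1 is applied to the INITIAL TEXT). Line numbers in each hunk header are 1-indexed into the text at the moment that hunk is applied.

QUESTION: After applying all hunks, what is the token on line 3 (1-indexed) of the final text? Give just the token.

Hunk 1: at line 2 remove [hqbra] add [zsa] -> 9 lines: vsz lxqqc zsa yufdh rdcfb sqdv kuk hacjq lfmt
Hunk 2: at line 4 remove [rdcfb,sqdv,kuk] add [aldu,oqrxh,ohzvm] -> 9 lines: vsz lxqqc zsa yufdh aldu oqrxh ohzvm hacjq lfmt
Hunk 3: at line 4 remove [aldu,oqrxh,ohzvm] add [amlcv] -> 7 lines: vsz lxqqc zsa yufdh amlcv hacjq lfmt
Hunk 4: at line 1 remove [lxqqc,zsa,yufdh] add [elvti,bjmr,gpfqy] -> 7 lines: vsz elvti bjmr gpfqy amlcv hacjq lfmt
Hunk 5: at line 1 remove [bjmr,gpfqy,amlcv] add [gpkh] -> 5 lines: vsz elvti gpkh hacjq lfmt
Final line 3: gpkh

Answer: gpkh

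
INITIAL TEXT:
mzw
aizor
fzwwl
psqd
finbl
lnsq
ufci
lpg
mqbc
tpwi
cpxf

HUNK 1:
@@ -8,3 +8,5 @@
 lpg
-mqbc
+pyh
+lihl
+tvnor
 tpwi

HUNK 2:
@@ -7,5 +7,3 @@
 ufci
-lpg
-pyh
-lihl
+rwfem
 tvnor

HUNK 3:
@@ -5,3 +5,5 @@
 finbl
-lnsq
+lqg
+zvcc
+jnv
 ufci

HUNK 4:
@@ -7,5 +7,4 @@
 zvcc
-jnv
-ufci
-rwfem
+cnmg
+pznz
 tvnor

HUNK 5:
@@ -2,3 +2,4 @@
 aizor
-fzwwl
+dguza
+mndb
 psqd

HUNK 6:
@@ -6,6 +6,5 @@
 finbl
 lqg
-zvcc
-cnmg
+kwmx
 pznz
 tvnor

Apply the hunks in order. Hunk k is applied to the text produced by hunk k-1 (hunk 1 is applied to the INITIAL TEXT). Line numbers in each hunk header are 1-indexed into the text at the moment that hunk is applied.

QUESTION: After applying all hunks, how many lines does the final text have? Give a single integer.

Hunk 1: at line 8 remove [mqbc] add [pyh,lihl,tvnor] -> 13 lines: mzw aizor fzwwl psqd finbl lnsq ufci lpg pyh lihl tvnor tpwi cpxf
Hunk 2: at line 7 remove [lpg,pyh,lihl] add [rwfem] -> 11 lines: mzw aizor fzwwl psqd finbl lnsq ufci rwfem tvnor tpwi cpxf
Hunk 3: at line 5 remove [lnsq] add [lqg,zvcc,jnv] -> 13 lines: mzw aizor fzwwl psqd finbl lqg zvcc jnv ufci rwfem tvnor tpwi cpxf
Hunk 4: at line 7 remove [jnv,ufci,rwfem] add [cnmg,pznz] -> 12 lines: mzw aizor fzwwl psqd finbl lqg zvcc cnmg pznz tvnor tpwi cpxf
Hunk 5: at line 2 remove [fzwwl] add [dguza,mndb] -> 13 lines: mzw aizor dguza mndb psqd finbl lqg zvcc cnmg pznz tvnor tpwi cpxf
Hunk 6: at line 6 remove [zvcc,cnmg] add [kwmx] -> 12 lines: mzw aizor dguza mndb psqd finbl lqg kwmx pznz tvnor tpwi cpxf
Final line count: 12

Answer: 12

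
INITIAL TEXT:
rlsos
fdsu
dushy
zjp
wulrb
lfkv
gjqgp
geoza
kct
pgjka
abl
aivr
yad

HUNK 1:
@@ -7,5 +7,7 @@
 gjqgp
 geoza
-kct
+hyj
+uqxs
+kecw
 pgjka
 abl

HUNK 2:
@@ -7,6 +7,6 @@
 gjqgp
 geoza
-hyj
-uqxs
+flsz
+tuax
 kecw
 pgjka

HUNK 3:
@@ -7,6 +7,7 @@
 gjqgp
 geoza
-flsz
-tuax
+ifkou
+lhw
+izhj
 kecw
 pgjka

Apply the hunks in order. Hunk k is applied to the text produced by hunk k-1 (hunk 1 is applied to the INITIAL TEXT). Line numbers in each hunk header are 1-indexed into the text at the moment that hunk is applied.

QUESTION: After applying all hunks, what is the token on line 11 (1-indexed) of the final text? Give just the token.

Hunk 1: at line 7 remove [kct] add [hyj,uqxs,kecw] -> 15 lines: rlsos fdsu dushy zjp wulrb lfkv gjqgp geoza hyj uqxs kecw pgjka abl aivr yad
Hunk 2: at line 7 remove [hyj,uqxs] add [flsz,tuax] -> 15 lines: rlsos fdsu dushy zjp wulrb lfkv gjqgp geoza flsz tuax kecw pgjka abl aivr yad
Hunk 3: at line 7 remove [flsz,tuax] add [ifkou,lhw,izhj] -> 16 lines: rlsos fdsu dushy zjp wulrb lfkv gjqgp geoza ifkou lhw izhj kecw pgjka abl aivr yad
Final line 11: izhj

Answer: izhj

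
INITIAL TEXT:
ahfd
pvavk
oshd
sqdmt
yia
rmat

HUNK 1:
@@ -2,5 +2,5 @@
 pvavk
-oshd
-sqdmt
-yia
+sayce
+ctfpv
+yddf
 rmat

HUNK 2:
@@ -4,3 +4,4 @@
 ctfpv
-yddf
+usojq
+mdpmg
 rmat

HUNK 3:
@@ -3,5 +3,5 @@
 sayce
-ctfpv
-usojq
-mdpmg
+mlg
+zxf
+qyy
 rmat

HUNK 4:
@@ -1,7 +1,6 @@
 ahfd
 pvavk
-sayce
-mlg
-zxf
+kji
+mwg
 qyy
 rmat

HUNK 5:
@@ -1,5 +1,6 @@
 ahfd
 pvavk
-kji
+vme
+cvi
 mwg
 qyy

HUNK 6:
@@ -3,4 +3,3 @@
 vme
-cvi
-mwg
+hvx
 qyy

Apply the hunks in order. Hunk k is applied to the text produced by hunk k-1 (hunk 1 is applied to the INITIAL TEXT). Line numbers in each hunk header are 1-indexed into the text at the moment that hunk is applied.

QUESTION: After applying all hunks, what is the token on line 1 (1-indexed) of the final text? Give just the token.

Answer: ahfd

Derivation:
Hunk 1: at line 2 remove [oshd,sqdmt,yia] add [sayce,ctfpv,yddf] -> 6 lines: ahfd pvavk sayce ctfpv yddf rmat
Hunk 2: at line 4 remove [yddf] add [usojq,mdpmg] -> 7 lines: ahfd pvavk sayce ctfpv usojq mdpmg rmat
Hunk 3: at line 3 remove [ctfpv,usojq,mdpmg] add [mlg,zxf,qyy] -> 7 lines: ahfd pvavk sayce mlg zxf qyy rmat
Hunk 4: at line 1 remove [sayce,mlg,zxf] add [kji,mwg] -> 6 lines: ahfd pvavk kji mwg qyy rmat
Hunk 5: at line 1 remove [kji] add [vme,cvi] -> 7 lines: ahfd pvavk vme cvi mwg qyy rmat
Hunk 6: at line 3 remove [cvi,mwg] add [hvx] -> 6 lines: ahfd pvavk vme hvx qyy rmat
Final line 1: ahfd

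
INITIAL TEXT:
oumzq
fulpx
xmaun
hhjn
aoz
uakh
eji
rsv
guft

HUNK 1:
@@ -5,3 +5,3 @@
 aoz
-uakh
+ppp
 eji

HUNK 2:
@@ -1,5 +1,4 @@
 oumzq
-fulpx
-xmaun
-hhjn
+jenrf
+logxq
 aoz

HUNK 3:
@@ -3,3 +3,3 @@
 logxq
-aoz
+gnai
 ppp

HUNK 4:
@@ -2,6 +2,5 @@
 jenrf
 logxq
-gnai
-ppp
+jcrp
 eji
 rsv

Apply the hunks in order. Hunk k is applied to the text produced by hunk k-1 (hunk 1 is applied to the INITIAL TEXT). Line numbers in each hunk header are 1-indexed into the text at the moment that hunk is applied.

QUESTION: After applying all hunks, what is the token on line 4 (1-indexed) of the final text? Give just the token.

Answer: jcrp

Derivation:
Hunk 1: at line 5 remove [uakh] add [ppp] -> 9 lines: oumzq fulpx xmaun hhjn aoz ppp eji rsv guft
Hunk 2: at line 1 remove [fulpx,xmaun,hhjn] add [jenrf,logxq] -> 8 lines: oumzq jenrf logxq aoz ppp eji rsv guft
Hunk 3: at line 3 remove [aoz] add [gnai] -> 8 lines: oumzq jenrf logxq gnai ppp eji rsv guft
Hunk 4: at line 2 remove [gnai,ppp] add [jcrp] -> 7 lines: oumzq jenrf logxq jcrp eji rsv guft
Final line 4: jcrp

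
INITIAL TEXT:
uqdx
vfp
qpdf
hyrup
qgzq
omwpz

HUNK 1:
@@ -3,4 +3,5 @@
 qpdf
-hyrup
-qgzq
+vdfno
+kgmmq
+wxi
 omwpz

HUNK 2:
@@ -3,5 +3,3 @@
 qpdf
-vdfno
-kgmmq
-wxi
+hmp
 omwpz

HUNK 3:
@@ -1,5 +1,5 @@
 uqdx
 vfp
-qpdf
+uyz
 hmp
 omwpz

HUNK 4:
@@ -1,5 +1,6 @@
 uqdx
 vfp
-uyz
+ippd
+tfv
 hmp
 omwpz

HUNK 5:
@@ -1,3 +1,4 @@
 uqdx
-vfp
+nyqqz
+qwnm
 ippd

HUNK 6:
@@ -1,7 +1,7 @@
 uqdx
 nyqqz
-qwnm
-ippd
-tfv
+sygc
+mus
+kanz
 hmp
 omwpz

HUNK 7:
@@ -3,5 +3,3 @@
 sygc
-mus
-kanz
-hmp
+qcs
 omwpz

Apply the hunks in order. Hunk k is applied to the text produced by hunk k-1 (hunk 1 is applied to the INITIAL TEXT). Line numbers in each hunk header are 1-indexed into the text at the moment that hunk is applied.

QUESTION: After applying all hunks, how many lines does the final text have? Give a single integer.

Answer: 5

Derivation:
Hunk 1: at line 3 remove [hyrup,qgzq] add [vdfno,kgmmq,wxi] -> 7 lines: uqdx vfp qpdf vdfno kgmmq wxi omwpz
Hunk 2: at line 3 remove [vdfno,kgmmq,wxi] add [hmp] -> 5 lines: uqdx vfp qpdf hmp omwpz
Hunk 3: at line 1 remove [qpdf] add [uyz] -> 5 lines: uqdx vfp uyz hmp omwpz
Hunk 4: at line 1 remove [uyz] add [ippd,tfv] -> 6 lines: uqdx vfp ippd tfv hmp omwpz
Hunk 5: at line 1 remove [vfp] add [nyqqz,qwnm] -> 7 lines: uqdx nyqqz qwnm ippd tfv hmp omwpz
Hunk 6: at line 1 remove [qwnm,ippd,tfv] add [sygc,mus,kanz] -> 7 lines: uqdx nyqqz sygc mus kanz hmp omwpz
Hunk 7: at line 3 remove [mus,kanz,hmp] add [qcs] -> 5 lines: uqdx nyqqz sygc qcs omwpz
Final line count: 5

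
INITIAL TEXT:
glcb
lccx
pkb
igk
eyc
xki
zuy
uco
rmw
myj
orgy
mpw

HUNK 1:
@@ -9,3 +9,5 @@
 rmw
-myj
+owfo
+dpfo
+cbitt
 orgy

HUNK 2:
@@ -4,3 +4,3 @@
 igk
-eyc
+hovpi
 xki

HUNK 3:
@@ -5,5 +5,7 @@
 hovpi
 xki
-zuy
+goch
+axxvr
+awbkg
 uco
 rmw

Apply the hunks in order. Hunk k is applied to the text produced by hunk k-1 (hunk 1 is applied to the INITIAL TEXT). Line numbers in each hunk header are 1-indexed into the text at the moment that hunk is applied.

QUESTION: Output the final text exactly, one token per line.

Answer: glcb
lccx
pkb
igk
hovpi
xki
goch
axxvr
awbkg
uco
rmw
owfo
dpfo
cbitt
orgy
mpw

Derivation:
Hunk 1: at line 9 remove [myj] add [owfo,dpfo,cbitt] -> 14 lines: glcb lccx pkb igk eyc xki zuy uco rmw owfo dpfo cbitt orgy mpw
Hunk 2: at line 4 remove [eyc] add [hovpi] -> 14 lines: glcb lccx pkb igk hovpi xki zuy uco rmw owfo dpfo cbitt orgy mpw
Hunk 3: at line 5 remove [zuy] add [goch,axxvr,awbkg] -> 16 lines: glcb lccx pkb igk hovpi xki goch axxvr awbkg uco rmw owfo dpfo cbitt orgy mpw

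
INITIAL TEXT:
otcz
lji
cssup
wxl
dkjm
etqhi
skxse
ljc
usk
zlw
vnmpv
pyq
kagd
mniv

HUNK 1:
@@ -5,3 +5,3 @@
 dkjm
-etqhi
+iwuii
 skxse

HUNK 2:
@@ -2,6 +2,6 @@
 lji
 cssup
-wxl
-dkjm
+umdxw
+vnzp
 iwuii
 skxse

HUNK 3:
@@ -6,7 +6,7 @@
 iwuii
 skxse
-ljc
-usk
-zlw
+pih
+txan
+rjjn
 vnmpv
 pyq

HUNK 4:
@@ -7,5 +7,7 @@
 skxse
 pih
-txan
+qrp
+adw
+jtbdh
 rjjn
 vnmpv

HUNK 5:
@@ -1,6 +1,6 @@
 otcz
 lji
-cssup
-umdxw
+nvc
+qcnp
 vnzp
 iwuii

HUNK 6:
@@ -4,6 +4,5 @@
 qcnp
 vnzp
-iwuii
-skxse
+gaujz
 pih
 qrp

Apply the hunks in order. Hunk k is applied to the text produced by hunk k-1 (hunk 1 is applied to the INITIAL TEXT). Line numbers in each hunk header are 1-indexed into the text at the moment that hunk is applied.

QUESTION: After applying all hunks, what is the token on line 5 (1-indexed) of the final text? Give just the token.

Hunk 1: at line 5 remove [etqhi] add [iwuii] -> 14 lines: otcz lji cssup wxl dkjm iwuii skxse ljc usk zlw vnmpv pyq kagd mniv
Hunk 2: at line 2 remove [wxl,dkjm] add [umdxw,vnzp] -> 14 lines: otcz lji cssup umdxw vnzp iwuii skxse ljc usk zlw vnmpv pyq kagd mniv
Hunk 3: at line 6 remove [ljc,usk,zlw] add [pih,txan,rjjn] -> 14 lines: otcz lji cssup umdxw vnzp iwuii skxse pih txan rjjn vnmpv pyq kagd mniv
Hunk 4: at line 7 remove [txan] add [qrp,adw,jtbdh] -> 16 lines: otcz lji cssup umdxw vnzp iwuii skxse pih qrp adw jtbdh rjjn vnmpv pyq kagd mniv
Hunk 5: at line 1 remove [cssup,umdxw] add [nvc,qcnp] -> 16 lines: otcz lji nvc qcnp vnzp iwuii skxse pih qrp adw jtbdh rjjn vnmpv pyq kagd mniv
Hunk 6: at line 4 remove [iwuii,skxse] add [gaujz] -> 15 lines: otcz lji nvc qcnp vnzp gaujz pih qrp adw jtbdh rjjn vnmpv pyq kagd mniv
Final line 5: vnzp

Answer: vnzp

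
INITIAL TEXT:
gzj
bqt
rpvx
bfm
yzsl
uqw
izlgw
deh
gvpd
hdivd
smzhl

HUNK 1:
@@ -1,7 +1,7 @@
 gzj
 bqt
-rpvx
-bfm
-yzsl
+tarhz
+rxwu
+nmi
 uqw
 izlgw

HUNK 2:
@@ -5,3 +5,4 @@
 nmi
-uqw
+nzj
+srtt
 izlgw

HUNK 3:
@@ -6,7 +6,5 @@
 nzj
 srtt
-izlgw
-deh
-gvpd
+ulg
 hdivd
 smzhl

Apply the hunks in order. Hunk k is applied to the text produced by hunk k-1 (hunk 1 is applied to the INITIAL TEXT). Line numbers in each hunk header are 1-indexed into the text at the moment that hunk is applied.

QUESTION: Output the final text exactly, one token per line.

Answer: gzj
bqt
tarhz
rxwu
nmi
nzj
srtt
ulg
hdivd
smzhl

Derivation:
Hunk 1: at line 1 remove [rpvx,bfm,yzsl] add [tarhz,rxwu,nmi] -> 11 lines: gzj bqt tarhz rxwu nmi uqw izlgw deh gvpd hdivd smzhl
Hunk 2: at line 5 remove [uqw] add [nzj,srtt] -> 12 lines: gzj bqt tarhz rxwu nmi nzj srtt izlgw deh gvpd hdivd smzhl
Hunk 3: at line 6 remove [izlgw,deh,gvpd] add [ulg] -> 10 lines: gzj bqt tarhz rxwu nmi nzj srtt ulg hdivd smzhl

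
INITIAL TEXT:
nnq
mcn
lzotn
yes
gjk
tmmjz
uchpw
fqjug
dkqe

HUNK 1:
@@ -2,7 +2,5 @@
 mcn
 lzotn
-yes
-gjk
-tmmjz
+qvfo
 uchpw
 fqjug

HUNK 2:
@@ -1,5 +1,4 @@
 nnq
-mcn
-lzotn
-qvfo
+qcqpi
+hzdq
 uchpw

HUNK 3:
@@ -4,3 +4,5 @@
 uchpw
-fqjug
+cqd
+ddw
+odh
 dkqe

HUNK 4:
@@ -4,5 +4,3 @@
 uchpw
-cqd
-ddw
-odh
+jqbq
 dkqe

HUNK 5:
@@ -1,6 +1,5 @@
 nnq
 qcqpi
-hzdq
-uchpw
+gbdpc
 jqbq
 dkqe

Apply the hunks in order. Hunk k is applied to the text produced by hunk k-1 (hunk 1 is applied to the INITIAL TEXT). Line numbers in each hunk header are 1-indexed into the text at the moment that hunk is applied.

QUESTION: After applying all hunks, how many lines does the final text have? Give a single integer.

Hunk 1: at line 2 remove [yes,gjk,tmmjz] add [qvfo] -> 7 lines: nnq mcn lzotn qvfo uchpw fqjug dkqe
Hunk 2: at line 1 remove [mcn,lzotn,qvfo] add [qcqpi,hzdq] -> 6 lines: nnq qcqpi hzdq uchpw fqjug dkqe
Hunk 3: at line 4 remove [fqjug] add [cqd,ddw,odh] -> 8 lines: nnq qcqpi hzdq uchpw cqd ddw odh dkqe
Hunk 4: at line 4 remove [cqd,ddw,odh] add [jqbq] -> 6 lines: nnq qcqpi hzdq uchpw jqbq dkqe
Hunk 5: at line 1 remove [hzdq,uchpw] add [gbdpc] -> 5 lines: nnq qcqpi gbdpc jqbq dkqe
Final line count: 5

Answer: 5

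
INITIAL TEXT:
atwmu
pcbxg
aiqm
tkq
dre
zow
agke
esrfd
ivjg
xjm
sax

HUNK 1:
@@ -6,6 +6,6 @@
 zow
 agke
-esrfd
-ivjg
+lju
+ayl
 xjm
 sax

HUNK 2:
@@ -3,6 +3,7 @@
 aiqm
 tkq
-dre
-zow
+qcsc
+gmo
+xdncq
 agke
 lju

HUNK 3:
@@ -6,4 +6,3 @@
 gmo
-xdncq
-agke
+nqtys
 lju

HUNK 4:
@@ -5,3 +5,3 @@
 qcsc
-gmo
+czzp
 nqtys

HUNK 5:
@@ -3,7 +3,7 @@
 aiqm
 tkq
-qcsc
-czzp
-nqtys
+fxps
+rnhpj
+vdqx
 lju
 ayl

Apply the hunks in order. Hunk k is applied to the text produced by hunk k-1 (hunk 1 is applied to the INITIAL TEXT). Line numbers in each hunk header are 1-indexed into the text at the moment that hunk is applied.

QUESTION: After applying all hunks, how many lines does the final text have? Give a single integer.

Answer: 11

Derivation:
Hunk 1: at line 6 remove [esrfd,ivjg] add [lju,ayl] -> 11 lines: atwmu pcbxg aiqm tkq dre zow agke lju ayl xjm sax
Hunk 2: at line 3 remove [dre,zow] add [qcsc,gmo,xdncq] -> 12 lines: atwmu pcbxg aiqm tkq qcsc gmo xdncq agke lju ayl xjm sax
Hunk 3: at line 6 remove [xdncq,agke] add [nqtys] -> 11 lines: atwmu pcbxg aiqm tkq qcsc gmo nqtys lju ayl xjm sax
Hunk 4: at line 5 remove [gmo] add [czzp] -> 11 lines: atwmu pcbxg aiqm tkq qcsc czzp nqtys lju ayl xjm sax
Hunk 5: at line 3 remove [qcsc,czzp,nqtys] add [fxps,rnhpj,vdqx] -> 11 lines: atwmu pcbxg aiqm tkq fxps rnhpj vdqx lju ayl xjm sax
Final line count: 11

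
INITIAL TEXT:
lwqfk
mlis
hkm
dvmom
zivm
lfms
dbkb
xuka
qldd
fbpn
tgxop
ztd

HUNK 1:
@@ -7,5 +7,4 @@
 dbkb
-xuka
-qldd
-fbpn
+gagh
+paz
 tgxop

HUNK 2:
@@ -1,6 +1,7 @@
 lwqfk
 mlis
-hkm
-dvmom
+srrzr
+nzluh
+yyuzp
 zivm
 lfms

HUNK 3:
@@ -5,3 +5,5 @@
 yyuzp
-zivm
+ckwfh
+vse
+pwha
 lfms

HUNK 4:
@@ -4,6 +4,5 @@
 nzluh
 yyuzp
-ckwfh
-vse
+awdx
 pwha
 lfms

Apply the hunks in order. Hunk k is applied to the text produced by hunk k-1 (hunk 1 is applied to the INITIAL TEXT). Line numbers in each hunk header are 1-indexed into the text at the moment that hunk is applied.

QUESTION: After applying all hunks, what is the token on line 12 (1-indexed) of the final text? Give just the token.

Answer: tgxop

Derivation:
Hunk 1: at line 7 remove [xuka,qldd,fbpn] add [gagh,paz] -> 11 lines: lwqfk mlis hkm dvmom zivm lfms dbkb gagh paz tgxop ztd
Hunk 2: at line 1 remove [hkm,dvmom] add [srrzr,nzluh,yyuzp] -> 12 lines: lwqfk mlis srrzr nzluh yyuzp zivm lfms dbkb gagh paz tgxop ztd
Hunk 3: at line 5 remove [zivm] add [ckwfh,vse,pwha] -> 14 lines: lwqfk mlis srrzr nzluh yyuzp ckwfh vse pwha lfms dbkb gagh paz tgxop ztd
Hunk 4: at line 4 remove [ckwfh,vse] add [awdx] -> 13 lines: lwqfk mlis srrzr nzluh yyuzp awdx pwha lfms dbkb gagh paz tgxop ztd
Final line 12: tgxop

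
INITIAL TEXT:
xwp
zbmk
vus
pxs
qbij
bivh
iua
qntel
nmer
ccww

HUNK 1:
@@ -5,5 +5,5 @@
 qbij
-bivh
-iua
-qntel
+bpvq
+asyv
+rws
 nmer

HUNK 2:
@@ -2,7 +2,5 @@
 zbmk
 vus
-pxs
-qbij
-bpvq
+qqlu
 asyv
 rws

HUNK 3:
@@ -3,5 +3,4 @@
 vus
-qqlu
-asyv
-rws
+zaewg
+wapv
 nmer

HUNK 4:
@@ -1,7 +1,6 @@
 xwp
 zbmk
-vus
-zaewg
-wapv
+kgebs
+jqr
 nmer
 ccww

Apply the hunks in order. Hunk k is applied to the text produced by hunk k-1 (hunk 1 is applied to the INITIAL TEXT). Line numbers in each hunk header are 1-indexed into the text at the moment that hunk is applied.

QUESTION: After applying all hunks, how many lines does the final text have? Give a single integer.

Answer: 6

Derivation:
Hunk 1: at line 5 remove [bivh,iua,qntel] add [bpvq,asyv,rws] -> 10 lines: xwp zbmk vus pxs qbij bpvq asyv rws nmer ccww
Hunk 2: at line 2 remove [pxs,qbij,bpvq] add [qqlu] -> 8 lines: xwp zbmk vus qqlu asyv rws nmer ccww
Hunk 3: at line 3 remove [qqlu,asyv,rws] add [zaewg,wapv] -> 7 lines: xwp zbmk vus zaewg wapv nmer ccww
Hunk 4: at line 1 remove [vus,zaewg,wapv] add [kgebs,jqr] -> 6 lines: xwp zbmk kgebs jqr nmer ccww
Final line count: 6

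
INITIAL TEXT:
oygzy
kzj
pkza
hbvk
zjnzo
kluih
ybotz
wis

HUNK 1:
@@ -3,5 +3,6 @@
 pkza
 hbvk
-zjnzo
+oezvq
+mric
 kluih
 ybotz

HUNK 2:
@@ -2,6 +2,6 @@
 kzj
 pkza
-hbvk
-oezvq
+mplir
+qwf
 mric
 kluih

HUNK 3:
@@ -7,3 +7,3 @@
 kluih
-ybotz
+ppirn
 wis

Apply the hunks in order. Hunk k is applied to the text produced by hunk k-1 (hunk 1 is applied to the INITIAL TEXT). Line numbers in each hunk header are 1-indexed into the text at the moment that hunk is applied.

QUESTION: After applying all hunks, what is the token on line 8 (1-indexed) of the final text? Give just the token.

Hunk 1: at line 3 remove [zjnzo] add [oezvq,mric] -> 9 lines: oygzy kzj pkza hbvk oezvq mric kluih ybotz wis
Hunk 2: at line 2 remove [hbvk,oezvq] add [mplir,qwf] -> 9 lines: oygzy kzj pkza mplir qwf mric kluih ybotz wis
Hunk 3: at line 7 remove [ybotz] add [ppirn] -> 9 lines: oygzy kzj pkza mplir qwf mric kluih ppirn wis
Final line 8: ppirn

Answer: ppirn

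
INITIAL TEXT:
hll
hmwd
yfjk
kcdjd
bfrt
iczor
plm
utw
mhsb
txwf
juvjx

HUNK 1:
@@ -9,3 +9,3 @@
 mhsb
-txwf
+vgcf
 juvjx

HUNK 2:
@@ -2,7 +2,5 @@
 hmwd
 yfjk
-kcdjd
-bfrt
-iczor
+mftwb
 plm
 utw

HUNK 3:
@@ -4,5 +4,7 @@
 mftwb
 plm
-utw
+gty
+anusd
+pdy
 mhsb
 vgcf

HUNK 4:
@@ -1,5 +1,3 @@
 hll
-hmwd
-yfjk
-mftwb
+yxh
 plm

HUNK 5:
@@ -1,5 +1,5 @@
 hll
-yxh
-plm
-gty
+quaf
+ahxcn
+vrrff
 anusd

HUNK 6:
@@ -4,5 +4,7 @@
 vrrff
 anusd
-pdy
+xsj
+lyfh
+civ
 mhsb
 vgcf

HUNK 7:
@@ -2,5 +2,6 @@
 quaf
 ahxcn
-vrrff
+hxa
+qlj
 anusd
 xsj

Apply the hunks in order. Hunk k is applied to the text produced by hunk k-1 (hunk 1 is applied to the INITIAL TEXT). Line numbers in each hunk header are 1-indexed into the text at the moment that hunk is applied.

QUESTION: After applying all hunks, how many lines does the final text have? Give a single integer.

Hunk 1: at line 9 remove [txwf] add [vgcf] -> 11 lines: hll hmwd yfjk kcdjd bfrt iczor plm utw mhsb vgcf juvjx
Hunk 2: at line 2 remove [kcdjd,bfrt,iczor] add [mftwb] -> 9 lines: hll hmwd yfjk mftwb plm utw mhsb vgcf juvjx
Hunk 3: at line 4 remove [utw] add [gty,anusd,pdy] -> 11 lines: hll hmwd yfjk mftwb plm gty anusd pdy mhsb vgcf juvjx
Hunk 4: at line 1 remove [hmwd,yfjk,mftwb] add [yxh] -> 9 lines: hll yxh plm gty anusd pdy mhsb vgcf juvjx
Hunk 5: at line 1 remove [yxh,plm,gty] add [quaf,ahxcn,vrrff] -> 9 lines: hll quaf ahxcn vrrff anusd pdy mhsb vgcf juvjx
Hunk 6: at line 4 remove [pdy] add [xsj,lyfh,civ] -> 11 lines: hll quaf ahxcn vrrff anusd xsj lyfh civ mhsb vgcf juvjx
Hunk 7: at line 2 remove [vrrff] add [hxa,qlj] -> 12 lines: hll quaf ahxcn hxa qlj anusd xsj lyfh civ mhsb vgcf juvjx
Final line count: 12

Answer: 12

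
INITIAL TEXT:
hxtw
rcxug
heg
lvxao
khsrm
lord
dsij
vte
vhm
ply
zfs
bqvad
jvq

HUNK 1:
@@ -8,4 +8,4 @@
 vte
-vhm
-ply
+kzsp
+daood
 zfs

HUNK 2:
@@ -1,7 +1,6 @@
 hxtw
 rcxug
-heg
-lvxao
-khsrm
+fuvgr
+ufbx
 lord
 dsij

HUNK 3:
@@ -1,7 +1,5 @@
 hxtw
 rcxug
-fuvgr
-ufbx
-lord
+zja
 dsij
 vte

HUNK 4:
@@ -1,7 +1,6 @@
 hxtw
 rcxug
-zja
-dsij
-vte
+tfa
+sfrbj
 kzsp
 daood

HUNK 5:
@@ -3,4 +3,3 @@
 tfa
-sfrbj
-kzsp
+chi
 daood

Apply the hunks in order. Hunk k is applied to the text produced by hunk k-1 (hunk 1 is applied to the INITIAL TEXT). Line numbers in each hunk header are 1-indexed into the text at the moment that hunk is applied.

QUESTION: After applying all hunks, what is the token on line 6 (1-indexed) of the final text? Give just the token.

Hunk 1: at line 8 remove [vhm,ply] add [kzsp,daood] -> 13 lines: hxtw rcxug heg lvxao khsrm lord dsij vte kzsp daood zfs bqvad jvq
Hunk 2: at line 1 remove [heg,lvxao,khsrm] add [fuvgr,ufbx] -> 12 lines: hxtw rcxug fuvgr ufbx lord dsij vte kzsp daood zfs bqvad jvq
Hunk 3: at line 1 remove [fuvgr,ufbx,lord] add [zja] -> 10 lines: hxtw rcxug zja dsij vte kzsp daood zfs bqvad jvq
Hunk 4: at line 1 remove [zja,dsij,vte] add [tfa,sfrbj] -> 9 lines: hxtw rcxug tfa sfrbj kzsp daood zfs bqvad jvq
Hunk 5: at line 3 remove [sfrbj,kzsp] add [chi] -> 8 lines: hxtw rcxug tfa chi daood zfs bqvad jvq
Final line 6: zfs

Answer: zfs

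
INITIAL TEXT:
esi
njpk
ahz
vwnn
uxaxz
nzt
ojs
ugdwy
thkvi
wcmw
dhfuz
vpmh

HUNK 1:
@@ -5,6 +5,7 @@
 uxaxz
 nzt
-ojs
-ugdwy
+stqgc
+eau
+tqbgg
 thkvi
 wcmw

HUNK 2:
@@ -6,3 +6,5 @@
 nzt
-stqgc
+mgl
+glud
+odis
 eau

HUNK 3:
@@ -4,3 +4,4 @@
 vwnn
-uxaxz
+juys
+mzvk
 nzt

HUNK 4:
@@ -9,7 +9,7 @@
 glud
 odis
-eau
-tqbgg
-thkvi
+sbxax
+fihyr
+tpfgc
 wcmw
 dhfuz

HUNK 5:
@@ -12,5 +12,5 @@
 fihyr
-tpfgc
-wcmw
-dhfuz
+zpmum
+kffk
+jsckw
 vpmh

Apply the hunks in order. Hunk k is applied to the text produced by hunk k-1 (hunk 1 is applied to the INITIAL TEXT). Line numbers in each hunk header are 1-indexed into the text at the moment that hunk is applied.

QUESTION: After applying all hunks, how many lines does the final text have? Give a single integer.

Answer: 16

Derivation:
Hunk 1: at line 5 remove [ojs,ugdwy] add [stqgc,eau,tqbgg] -> 13 lines: esi njpk ahz vwnn uxaxz nzt stqgc eau tqbgg thkvi wcmw dhfuz vpmh
Hunk 2: at line 6 remove [stqgc] add [mgl,glud,odis] -> 15 lines: esi njpk ahz vwnn uxaxz nzt mgl glud odis eau tqbgg thkvi wcmw dhfuz vpmh
Hunk 3: at line 4 remove [uxaxz] add [juys,mzvk] -> 16 lines: esi njpk ahz vwnn juys mzvk nzt mgl glud odis eau tqbgg thkvi wcmw dhfuz vpmh
Hunk 4: at line 9 remove [eau,tqbgg,thkvi] add [sbxax,fihyr,tpfgc] -> 16 lines: esi njpk ahz vwnn juys mzvk nzt mgl glud odis sbxax fihyr tpfgc wcmw dhfuz vpmh
Hunk 5: at line 12 remove [tpfgc,wcmw,dhfuz] add [zpmum,kffk,jsckw] -> 16 lines: esi njpk ahz vwnn juys mzvk nzt mgl glud odis sbxax fihyr zpmum kffk jsckw vpmh
Final line count: 16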